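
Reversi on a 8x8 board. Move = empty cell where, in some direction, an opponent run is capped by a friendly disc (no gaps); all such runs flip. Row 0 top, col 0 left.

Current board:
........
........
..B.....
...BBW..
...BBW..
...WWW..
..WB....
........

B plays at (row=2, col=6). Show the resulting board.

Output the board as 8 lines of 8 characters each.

Answer: ........
........
..B...B.
...BBB..
...BBW..
...WWW..
..WB....
........

Derivation:
Place B at (2,6); scan 8 dirs for brackets.
Dir NW: first cell '.' (not opp) -> no flip
Dir N: first cell '.' (not opp) -> no flip
Dir NE: first cell '.' (not opp) -> no flip
Dir W: first cell '.' (not opp) -> no flip
Dir E: first cell '.' (not opp) -> no flip
Dir SW: opp run (3,5) capped by B -> flip
Dir S: first cell '.' (not opp) -> no flip
Dir SE: first cell '.' (not opp) -> no flip
All flips: (3,5)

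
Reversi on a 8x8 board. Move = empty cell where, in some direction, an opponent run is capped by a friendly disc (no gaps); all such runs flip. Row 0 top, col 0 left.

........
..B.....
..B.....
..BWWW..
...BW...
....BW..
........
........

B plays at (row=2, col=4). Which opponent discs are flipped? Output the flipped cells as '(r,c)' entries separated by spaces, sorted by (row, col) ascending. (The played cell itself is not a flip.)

Dir NW: first cell '.' (not opp) -> no flip
Dir N: first cell '.' (not opp) -> no flip
Dir NE: first cell '.' (not opp) -> no flip
Dir W: first cell '.' (not opp) -> no flip
Dir E: first cell '.' (not opp) -> no flip
Dir SW: opp run (3,3), next='.' -> no flip
Dir S: opp run (3,4) (4,4) capped by B -> flip
Dir SE: opp run (3,5), next='.' -> no flip

Answer: (3,4) (4,4)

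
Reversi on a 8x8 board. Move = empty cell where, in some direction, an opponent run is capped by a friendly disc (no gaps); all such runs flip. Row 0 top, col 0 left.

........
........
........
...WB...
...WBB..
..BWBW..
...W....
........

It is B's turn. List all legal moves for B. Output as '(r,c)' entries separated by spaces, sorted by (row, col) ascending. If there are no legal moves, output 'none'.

Answer: (2,2) (3,2) (4,2) (5,6) (6,2) (6,5) (6,6) (7,2) (7,4)

Derivation:
(2,2): flips 1 -> legal
(2,3): no bracket -> illegal
(2,4): no bracket -> illegal
(3,2): flips 2 -> legal
(4,2): flips 1 -> legal
(4,6): no bracket -> illegal
(5,6): flips 1 -> legal
(6,2): flips 1 -> legal
(6,4): no bracket -> illegal
(6,5): flips 1 -> legal
(6,6): flips 1 -> legal
(7,2): flips 1 -> legal
(7,3): no bracket -> illegal
(7,4): flips 1 -> legal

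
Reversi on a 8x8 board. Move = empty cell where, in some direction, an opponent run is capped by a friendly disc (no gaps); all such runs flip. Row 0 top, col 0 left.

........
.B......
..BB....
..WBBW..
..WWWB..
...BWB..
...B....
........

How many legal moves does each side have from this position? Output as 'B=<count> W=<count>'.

Answer: B=8 W=16

Derivation:
-- B to move --
(2,1): no bracket -> illegal
(2,4): no bracket -> illegal
(2,5): flips 1 -> legal
(2,6): flips 2 -> legal
(3,1): flips 2 -> legal
(3,6): flips 1 -> legal
(4,1): flips 4 -> legal
(4,6): no bracket -> illegal
(5,1): flips 1 -> legal
(5,2): flips 3 -> legal
(6,4): flips 2 -> legal
(6,5): no bracket -> illegal
B mobility = 8
-- W to move --
(0,0): flips 3 -> legal
(0,1): no bracket -> illegal
(0,2): no bracket -> illegal
(1,0): no bracket -> illegal
(1,2): flips 1 -> legal
(1,3): flips 2 -> legal
(1,4): flips 1 -> legal
(2,0): no bracket -> illegal
(2,1): no bracket -> illegal
(2,4): flips 2 -> legal
(2,5): flips 1 -> legal
(3,1): no bracket -> illegal
(3,6): flips 1 -> legal
(4,6): flips 1 -> legal
(5,2): flips 1 -> legal
(5,6): flips 1 -> legal
(6,2): flips 1 -> legal
(6,4): flips 1 -> legal
(6,5): flips 2 -> legal
(6,6): flips 1 -> legal
(7,2): flips 1 -> legal
(7,3): flips 2 -> legal
(7,4): no bracket -> illegal
W mobility = 16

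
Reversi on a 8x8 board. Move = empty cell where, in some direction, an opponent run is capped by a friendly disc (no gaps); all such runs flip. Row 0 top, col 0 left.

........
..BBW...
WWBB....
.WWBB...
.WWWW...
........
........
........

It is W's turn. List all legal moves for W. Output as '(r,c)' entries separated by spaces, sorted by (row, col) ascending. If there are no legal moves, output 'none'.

Answer: (0,2) (0,3) (0,4) (1,1) (2,4) (2,5) (3,5)

Derivation:
(0,1): no bracket -> illegal
(0,2): flips 2 -> legal
(0,3): flips 4 -> legal
(0,4): flips 2 -> legal
(1,1): flips 4 -> legal
(2,4): flips 4 -> legal
(2,5): flips 1 -> legal
(3,5): flips 2 -> legal
(4,5): no bracket -> illegal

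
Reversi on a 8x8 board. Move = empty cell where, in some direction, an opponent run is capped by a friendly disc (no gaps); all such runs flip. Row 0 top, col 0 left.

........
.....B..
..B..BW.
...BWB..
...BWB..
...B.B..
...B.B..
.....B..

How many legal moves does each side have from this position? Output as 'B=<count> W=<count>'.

Answer: B=4 W=12

Derivation:
-- B to move --
(1,6): no bracket -> illegal
(1,7): flips 1 -> legal
(2,3): flips 1 -> legal
(2,4): no bracket -> illegal
(2,7): flips 1 -> legal
(3,6): no bracket -> illegal
(3,7): flips 1 -> legal
(5,4): no bracket -> illegal
B mobility = 4
-- W to move --
(0,4): flips 1 -> legal
(0,5): no bracket -> illegal
(0,6): no bracket -> illegal
(1,1): flips 2 -> legal
(1,2): no bracket -> illegal
(1,3): no bracket -> illegal
(1,4): no bracket -> illegal
(1,6): flips 1 -> legal
(2,1): no bracket -> illegal
(2,3): no bracket -> illegal
(2,4): flips 1 -> legal
(3,1): no bracket -> illegal
(3,2): flips 1 -> legal
(3,6): flips 1 -> legal
(4,2): flips 1 -> legal
(4,6): flips 1 -> legal
(5,2): flips 1 -> legal
(5,4): no bracket -> illegal
(5,6): flips 1 -> legal
(6,2): flips 1 -> legal
(6,4): no bracket -> illegal
(6,6): flips 1 -> legal
(7,2): no bracket -> illegal
(7,3): no bracket -> illegal
(7,4): no bracket -> illegal
(7,6): no bracket -> illegal
W mobility = 12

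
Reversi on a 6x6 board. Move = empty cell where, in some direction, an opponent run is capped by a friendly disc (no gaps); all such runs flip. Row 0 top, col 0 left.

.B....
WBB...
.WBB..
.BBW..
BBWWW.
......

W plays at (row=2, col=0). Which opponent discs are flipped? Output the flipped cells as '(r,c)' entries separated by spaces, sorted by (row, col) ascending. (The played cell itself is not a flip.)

Answer: (3,1)

Derivation:
Dir NW: edge -> no flip
Dir N: first cell 'W' (not opp) -> no flip
Dir NE: opp run (1,1), next='.' -> no flip
Dir W: edge -> no flip
Dir E: first cell 'W' (not opp) -> no flip
Dir SW: edge -> no flip
Dir S: first cell '.' (not opp) -> no flip
Dir SE: opp run (3,1) capped by W -> flip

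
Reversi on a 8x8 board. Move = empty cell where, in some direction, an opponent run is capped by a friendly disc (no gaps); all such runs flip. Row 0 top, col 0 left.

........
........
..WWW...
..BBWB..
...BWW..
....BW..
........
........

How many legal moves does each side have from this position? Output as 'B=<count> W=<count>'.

-- B to move --
(1,1): flips 1 -> legal
(1,2): flips 1 -> legal
(1,3): flips 2 -> legal
(1,4): flips 4 -> legal
(1,5): flips 1 -> legal
(2,1): no bracket -> illegal
(2,5): flips 1 -> legal
(3,1): no bracket -> illegal
(3,6): flips 1 -> legal
(4,6): flips 2 -> legal
(5,3): flips 1 -> legal
(5,6): flips 1 -> legal
(6,4): no bracket -> illegal
(6,5): flips 2 -> legal
(6,6): flips 2 -> legal
B mobility = 12
-- W to move --
(2,1): no bracket -> illegal
(2,5): flips 1 -> legal
(2,6): flips 1 -> legal
(3,1): flips 2 -> legal
(3,6): flips 1 -> legal
(4,1): flips 1 -> legal
(4,2): flips 3 -> legal
(4,6): flips 1 -> legal
(5,2): flips 1 -> legal
(5,3): flips 3 -> legal
(6,3): flips 1 -> legal
(6,4): flips 1 -> legal
(6,5): no bracket -> illegal
W mobility = 11

Answer: B=12 W=11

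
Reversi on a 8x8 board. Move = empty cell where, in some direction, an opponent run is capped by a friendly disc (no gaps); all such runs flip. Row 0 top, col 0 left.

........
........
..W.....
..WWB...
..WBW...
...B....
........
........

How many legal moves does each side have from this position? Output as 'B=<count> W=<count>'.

Answer: B=7 W=6

Derivation:
-- B to move --
(1,1): no bracket -> illegal
(1,2): no bracket -> illegal
(1,3): no bracket -> illegal
(2,1): flips 1 -> legal
(2,3): flips 1 -> legal
(2,4): no bracket -> illegal
(3,1): flips 3 -> legal
(3,5): flips 1 -> legal
(4,1): flips 1 -> legal
(4,5): flips 1 -> legal
(5,1): no bracket -> illegal
(5,2): no bracket -> illegal
(5,4): flips 1 -> legal
(5,5): no bracket -> illegal
B mobility = 7
-- W to move --
(2,3): no bracket -> illegal
(2,4): flips 1 -> legal
(2,5): no bracket -> illegal
(3,5): flips 1 -> legal
(4,5): no bracket -> illegal
(5,2): no bracket -> illegal
(5,4): flips 1 -> legal
(6,2): flips 1 -> legal
(6,3): flips 2 -> legal
(6,4): flips 1 -> legal
W mobility = 6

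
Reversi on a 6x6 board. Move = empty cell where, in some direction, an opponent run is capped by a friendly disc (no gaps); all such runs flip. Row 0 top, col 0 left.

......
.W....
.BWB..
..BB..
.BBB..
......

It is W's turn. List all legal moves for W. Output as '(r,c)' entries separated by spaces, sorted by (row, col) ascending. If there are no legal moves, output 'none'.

Answer: (2,0) (2,4) (3,1) (4,4) (5,2)

Derivation:
(1,0): no bracket -> illegal
(1,2): no bracket -> illegal
(1,3): no bracket -> illegal
(1,4): no bracket -> illegal
(2,0): flips 1 -> legal
(2,4): flips 1 -> legal
(3,0): no bracket -> illegal
(3,1): flips 1 -> legal
(3,4): no bracket -> illegal
(4,0): no bracket -> illegal
(4,4): flips 1 -> legal
(5,0): no bracket -> illegal
(5,1): no bracket -> illegal
(5,2): flips 2 -> legal
(5,3): no bracket -> illegal
(5,4): no bracket -> illegal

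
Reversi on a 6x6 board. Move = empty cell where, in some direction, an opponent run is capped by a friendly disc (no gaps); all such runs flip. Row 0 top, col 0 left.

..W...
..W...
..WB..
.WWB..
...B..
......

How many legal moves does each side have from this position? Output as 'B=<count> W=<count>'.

Answer: B=5 W=5

Derivation:
-- B to move --
(0,1): flips 1 -> legal
(0,3): no bracket -> illegal
(1,1): flips 1 -> legal
(1,3): no bracket -> illegal
(2,0): no bracket -> illegal
(2,1): flips 2 -> legal
(3,0): flips 2 -> legal
(4,0): no bracket -> illegal
(4,1): flips 1 -> legal
(4,2): no bracket -> illegal
B mobility = 5
-- W to move --
(1,3): no bracket -> illegal
(1,4): flips 1 -> legal
(2,4): flips 1 -> legal
(3,4): flips 2 -> legal
(4,2): no bracket -> illegal
(4,4): flips 1 -> legal
(5,2): no bracket -> illegal
(5,3): no bracket -> illegal
(5,4): flips 1 -> legal
W mobility = 5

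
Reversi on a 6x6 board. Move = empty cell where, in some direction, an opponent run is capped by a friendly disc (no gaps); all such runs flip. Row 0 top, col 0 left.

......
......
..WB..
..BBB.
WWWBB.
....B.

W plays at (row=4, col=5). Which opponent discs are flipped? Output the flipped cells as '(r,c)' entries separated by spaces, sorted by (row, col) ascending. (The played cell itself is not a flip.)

Answer: (4,3) (4,4)

Derivation:
Dir NW: opp run (3,4) (2,3), next='.' -> no flip
Dir N: first cell '.' (not opp) -> no flip
Dir NE: edge -> no flip
Dir W: opp run (4,4) (4,3) capped by W -> flip
Dir E: edge -> no flip
Dir SW: opp run (5,4), next=edge -> no flip
Dir S: first cell '.' (not opp) -> no flip
Dir SE: edge -> no flip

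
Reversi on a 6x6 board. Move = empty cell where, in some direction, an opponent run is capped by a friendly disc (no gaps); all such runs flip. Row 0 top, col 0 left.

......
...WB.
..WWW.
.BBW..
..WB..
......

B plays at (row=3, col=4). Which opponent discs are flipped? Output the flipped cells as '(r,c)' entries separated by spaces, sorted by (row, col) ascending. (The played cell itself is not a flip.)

Answer: (2,4) (3,3)

Derivation:
Dir NW: opp run (2,3), next='.' -> no flip
Dir N: opp run (2,4) capped by B -> flip
Dir NE: first cell '.' (not opp) -> no flip
Dir W: opp run (3,3) capped by B -> flip
Dir E: first cell '.' (not opp) -> no flip
Dir SW: first cell 'B' (not opp) -> no flip
Dir S: first cell '.' (not opp) -> no flip
Dir SE: first cell '.' (not opp) -> no flip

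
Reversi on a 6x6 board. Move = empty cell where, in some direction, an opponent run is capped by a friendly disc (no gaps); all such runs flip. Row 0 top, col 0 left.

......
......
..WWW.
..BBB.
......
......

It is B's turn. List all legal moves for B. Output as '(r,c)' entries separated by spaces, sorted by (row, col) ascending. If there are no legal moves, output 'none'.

Answer: (1,1) (1,2) (1,3) (1,4) (1,5)

Derivation:
(1,1): flips 1 -> legal
(1,2): flips 2 -> legal
(1,3): flips 1 -> legal
(1,4): flips 2 -> legal
(1,5): flips 1 -> legal
(2,1): no bracket -> illegal
(2,5): no bracket -> illegal
(3,1): no bracket -> illegal
(3,5): no bracket -> illegal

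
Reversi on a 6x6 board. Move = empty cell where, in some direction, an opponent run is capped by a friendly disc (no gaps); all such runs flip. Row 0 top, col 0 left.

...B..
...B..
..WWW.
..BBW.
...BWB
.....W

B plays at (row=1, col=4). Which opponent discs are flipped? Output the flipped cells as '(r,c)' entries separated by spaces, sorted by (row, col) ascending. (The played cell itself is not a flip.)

Answer: (2,3)

Derivation:
Dir NW: first cell 'B' (not opp) -> no flip
Dir N: first cell '.' (not opp) -> no flip
Dir NE: first cell '.' (not opp) -> no flip
Dir W: first cell 'B' (not opp) -> no flip
Dir E: first cell '.' (not opp) -> no flip
Dir SW: opp run (2,3) capped by B -> flip
Dir S: opp run (2,4) (3,4) (4,4), next='.' -> no flip
Dir SE: first cell '.' (not opp) -> no flip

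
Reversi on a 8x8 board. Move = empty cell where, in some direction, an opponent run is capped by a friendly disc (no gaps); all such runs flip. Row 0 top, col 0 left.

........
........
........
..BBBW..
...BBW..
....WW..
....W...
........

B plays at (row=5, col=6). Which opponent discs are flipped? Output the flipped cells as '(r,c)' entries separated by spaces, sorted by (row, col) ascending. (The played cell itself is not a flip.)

Dir NW: opp run (4,5) capped by B -> flip
Dir N: first cell '.' (not opp) -> no flip
Dir NE: first cell '.' (not opp) -> no flip
Dir W: opp run (5,5) (5,4), next='.' -> no flip
Dir E: first cell '.' (not opp) -> no flip
Dir SW: first cell '.' (not opp) -> no flip
Dir S: first cell '.' (not opp) -> no flip
Dir SE: first cell '.' (not opp) -> no flip

Answer: (4,5)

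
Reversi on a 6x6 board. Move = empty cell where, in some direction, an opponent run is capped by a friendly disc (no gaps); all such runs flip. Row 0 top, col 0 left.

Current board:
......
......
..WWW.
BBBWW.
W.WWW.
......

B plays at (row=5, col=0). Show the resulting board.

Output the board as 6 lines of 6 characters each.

Answer: ......
......
..WWW.
BBBWW.
B.WWW.
B.....

Derivation:
Place B at (5,0); scan 8 dirs for brackets.
Dir NW: edge -> no flip
Dir N: opp run (4,0) capped by B -> flip
Dir NE: first cell '.' (not opp) -> no flip
Dir W: edge -> no flip
Dir E: first cell '.' (not opp) -> no flip
Dir SW: edge -> no flip
Dir S: edge -> no flip
Dir SE: edge -> no flip
All flips: (4,0)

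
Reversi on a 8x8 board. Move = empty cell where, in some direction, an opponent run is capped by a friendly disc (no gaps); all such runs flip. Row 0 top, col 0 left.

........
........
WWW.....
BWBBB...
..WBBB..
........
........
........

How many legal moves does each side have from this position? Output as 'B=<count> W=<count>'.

Answer: B=6 W=6

Derivation:
-- B to move --
(1,0): flips 2 -> legal
(1,1): flips 1 -> legal
(1,2): flips 2 -> legal
(1,3): no bracket -> illegal
(2,3): no bracket -> illegal
(4,0): no bracket -> illegal
(4,1): flips 1 -> legal
(5,1): flips 1 -> legal
(5,2): flips 1 -> legal
(5,3): no bracket -> illegal
B mobility = 6
-- W to move --
(2,3): no bracket -> illegal
(2,4): flips 1 -> legal
(2,5): no bracket -> illegal
(3,5): flips 3 -> legal
(3,6): no bracket -> illegal
(4,0): flips 1 -> legal
(4,1): no bracket -> illegal
(4,6): flips 3 -> legal
(5,2): no bracket -> illegal
(5,3): no bracket -> illegal
(5,4): flips 2 -> legal
(5,5): flips 2 -> legal
(5,6): no bracket -> illegal
W mobility = 6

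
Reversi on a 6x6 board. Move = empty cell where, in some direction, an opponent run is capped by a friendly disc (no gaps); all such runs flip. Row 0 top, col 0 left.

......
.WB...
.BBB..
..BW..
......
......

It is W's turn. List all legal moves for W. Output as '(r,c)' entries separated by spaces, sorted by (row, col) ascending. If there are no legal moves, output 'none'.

Answer: (1,3) (3,1)

Derivation:
(0,1): no bracket -> illegal
(0,2): no bracket -> illegal
(0,3): no bracket -> illegal
(1,0): no bracket -> illegal
(1,3): flips 2 -> legal
(1,4): no bracket -> illegal
(2,0): no bracket -> illegal
(2,4): no bracket -> illegal
(3,0): no bracket -> illegal
(3,1): flips 2 -> legal
(3,4): no bracket -> illegal
(4,1): no bracket -> illegal
(4,2): no bracket -> illegal
(4,3): no bracket -> illegal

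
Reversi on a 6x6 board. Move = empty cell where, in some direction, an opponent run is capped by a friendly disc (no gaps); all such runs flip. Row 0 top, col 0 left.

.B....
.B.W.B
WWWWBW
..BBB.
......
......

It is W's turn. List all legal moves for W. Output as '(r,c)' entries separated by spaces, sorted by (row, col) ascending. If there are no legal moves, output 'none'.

Answer: (0,0) (0,2) (0,5) (3,5) (4,1) (4,2) (4,3) (4,4) (4,5)

Derivation:
(0,0): flips 1 -> legal
(0,2): flips 1 -> legal
(0,4): no bracket -> illegal
(0,5): flips 1 -> legal
(1,0): no bracket -> illegal
(1,2): no bracket -> illegal
(1,4): no bracket -> illegal
(3,1): no bracket -> illegal
(3,5): flips 1 -> legal
(4,1): flips 1 -> legal
(4,2): flips 1 -> legal
(4,3): flips 3 -> legal
(4,4): flips 1 -> legal
(4,5): flips 1 -> legal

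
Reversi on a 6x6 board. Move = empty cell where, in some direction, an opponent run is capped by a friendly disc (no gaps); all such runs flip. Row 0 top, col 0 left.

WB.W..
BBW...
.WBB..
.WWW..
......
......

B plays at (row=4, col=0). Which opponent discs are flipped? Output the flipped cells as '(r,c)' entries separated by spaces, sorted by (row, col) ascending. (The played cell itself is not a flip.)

Dir NW: edge -> no flip
Dir N: first cell '.' (not opp) -> no flip
Dir NE: opp run (3,1) capped by B -> flip
Dir W: edge -> no flip
Dir E: first cell '.' (not opp) -> no flip
Dir SW: edge -> no flip
Dir S: first cell '.' (not opp) -> no flip
Dir SE: first cell '.' (not opp) -> no flip

Answer: (3,1)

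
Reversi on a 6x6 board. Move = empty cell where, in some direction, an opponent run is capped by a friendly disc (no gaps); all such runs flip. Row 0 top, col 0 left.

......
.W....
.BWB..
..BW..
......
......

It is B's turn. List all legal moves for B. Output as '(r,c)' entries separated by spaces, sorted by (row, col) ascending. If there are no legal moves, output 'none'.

Answer: (0,1) (1,2) (3,4) (4,3)

Derivation:
(0,0): no bracket -> illegal
(0,1): flips 1 -> legal
(0,2): no bracket -> illegal
(1,0): no bracket -> illegal
(1,2): flips 1 -> legal
(1,3): no bracket -> illegal
(2,0): no bracket -> illegal
(2,4): no bracket -> illegal
(3,1): no bracket -> illegal
(3,4): flips 1 -> legal
(4,2): no bracket -> illegal
(4,3): flips 1 -> legal
(4,4): no bracket -> illegal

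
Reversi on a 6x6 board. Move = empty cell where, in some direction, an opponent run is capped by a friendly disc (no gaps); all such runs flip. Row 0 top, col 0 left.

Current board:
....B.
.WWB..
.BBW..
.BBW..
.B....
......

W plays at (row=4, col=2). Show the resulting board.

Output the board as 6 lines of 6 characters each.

Place W at (4,2); scan 8 dirs for brackets.
Dir NW: opp run (3,1), next='.' -> no flip
Dir N: opp run (3,2) (2,2) capped by W -> flip
Dir NE: first cell 'W' (not opp) -> no flip
Dir W: opp run (4,1), next='.' -> no flip
Dir E: first cell '.' (not opp) -> no flip
Dir SW: first cell '.' (not opp) -> no flip
Dir S: first cell '.' (not opp) -> no flip
Dir SE: first cell '.' (not opp) -> no flip
All flips: (2,2) (3,2)

Answer: ....B.
.WWB..
.BWW..
.BWW..
.BW...
......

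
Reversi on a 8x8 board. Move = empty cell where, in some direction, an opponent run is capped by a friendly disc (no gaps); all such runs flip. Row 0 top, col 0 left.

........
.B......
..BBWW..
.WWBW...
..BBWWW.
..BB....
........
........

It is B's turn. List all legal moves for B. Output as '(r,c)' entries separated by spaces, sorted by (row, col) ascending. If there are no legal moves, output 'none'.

Answer: (1,5) (1,6) (2,0) (2,1) (2,6) (3,0) (3,5) (4,0) (4,1) (4,7) (5,5) (5,6)

Derivation:
(1,3): no bracket -> illegal
(1,4): no bracket -> illegal
(1,5): flips 1 -> legal
(1,6): flips 2 -> legal
(2,0): flips 1 -> legal
(2,1): flips 1 -> legal
(2,6): flips 2 -> legal
(3,0): flips 2 -> legal
(3,5): flips 2 -> legal
(3,6): no bracket -> illegal
(3,7): no bracket -> illegal
(4,0): flips 1 -> legal
(4,1): flips 1 -> legal
(4,7): flips 3 -> legal
(5,4): no bracket -> illegal
(5,5): flips 1 -> legal
(5,6): flips 2 -> legal
(5,7): no bracket -> illegal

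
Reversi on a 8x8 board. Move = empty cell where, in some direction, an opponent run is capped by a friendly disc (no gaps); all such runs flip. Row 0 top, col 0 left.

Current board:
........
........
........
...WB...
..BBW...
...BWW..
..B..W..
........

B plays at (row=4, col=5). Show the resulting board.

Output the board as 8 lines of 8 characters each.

Place B at (4,5); scan 8 dirs for brackets.
Dir NW: first cell 'B' (not opp) -> no flip
Dir N: first cell '.' (not opp) -> no flip
Dir NE: first cell '.' (not opp) -> no flip
Dir W: opp run (4,4) capped by B -> flip
Dir E: first cell '.' (not opp) -> no flip
Dir SW: opp run (5,4), next='.' -> no flip
Dir S: opp run (5,5) (6,5), next='.' -> no flip
Dir SE: first cell '.' (not opp) -> no flip
All flips: (4,4)

Answer: ........
........
........
...WB...
..BBBB..
...BWW..
..B..W..
........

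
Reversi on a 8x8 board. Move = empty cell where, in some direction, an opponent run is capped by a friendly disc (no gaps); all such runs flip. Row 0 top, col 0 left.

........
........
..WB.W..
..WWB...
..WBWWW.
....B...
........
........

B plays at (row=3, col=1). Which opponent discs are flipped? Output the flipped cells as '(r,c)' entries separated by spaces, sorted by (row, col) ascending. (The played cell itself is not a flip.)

Dir NW: first cell '.' (not opp) -> no flip
Dir N: first cell '.' (not opp) -> no flip
Dir NE: opp run (2,2), next='.' -> no flip
Dir W: first cell '.' (not opp) -> no flip
Dir E: opp run (3,2) (3,3) capped by B -> flip
Dir SW: first cell '.' (not opp) -> no flip
Dir S: first cell '.' (not opp) -> no flip
Dir SE: opp run (4,2), next='.' -> no flip

Answer: (3,2) (3,3)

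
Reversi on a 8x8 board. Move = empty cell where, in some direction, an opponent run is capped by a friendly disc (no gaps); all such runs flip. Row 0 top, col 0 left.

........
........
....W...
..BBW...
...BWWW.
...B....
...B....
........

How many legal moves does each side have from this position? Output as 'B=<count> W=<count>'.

Answer: B=5 W=5

Derivation:
-- B to move --
(1,3): no bracket -> illegal
(1,4): no bracket -> illegal
(1,5): flips 1 -> legal
(2,3): no bracket -> illegal
(2,5): flips 1 -> legal
(3,5): flips 2 -> legal
(3,6): no bracket -> illegal
(3,7): no bracket -> illegal
(4,7): flips 3 -> legal
(5,4): no bracket -> illegal
(5,5): flips 1 -> legal
(5,6): no bracket -> illegal
(5,7): no bracket -> illegal
B mobility = 5
-- W to move --
(2,1): no bracket -> illegal
(2,2): flips 1 -> legal
(2,3): no bracket -> illegal
(3,1): flips 2 -> legal
(4,1): no bracket -> illegal
(4,2): flips 2 -> legal
(5,2): flips 1 -> legal
(5,4): no bracket -> illegal
(6,2): flips 1 -> legal
(6,4): no bracket -> illegal
(7,2): no bracket -> illegal
(7,3): no bracket -> illegal
(7,4): no bracket -> illegal
W mobility = 5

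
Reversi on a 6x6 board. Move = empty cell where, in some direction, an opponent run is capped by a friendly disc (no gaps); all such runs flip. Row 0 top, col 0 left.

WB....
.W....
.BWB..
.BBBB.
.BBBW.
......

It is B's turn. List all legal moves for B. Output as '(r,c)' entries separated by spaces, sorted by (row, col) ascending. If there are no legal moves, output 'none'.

Answer: (1,2) (1,3) (4,5) (5,4) (5,5)

Derivation:
(0,2): no bracket -> illegal
(1,0): no bracket -> illegal
(1,2): flips 1 -> legal
(1,3): flips 1 -> legal
(2,0): no bracket -> illegal
(3,5): no bracket -> illegal
(4,5): flips 1 -> legal
(5,3): no bracket -> illegal
(5,4): flips 1 -> legal
(5,5): flips 1 -> legal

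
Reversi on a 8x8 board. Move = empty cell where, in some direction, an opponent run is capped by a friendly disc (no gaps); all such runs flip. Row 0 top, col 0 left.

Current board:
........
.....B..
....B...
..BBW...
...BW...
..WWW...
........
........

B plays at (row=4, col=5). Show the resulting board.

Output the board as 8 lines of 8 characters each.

Place B at (4,5); scan 8 dirs for brackets.
Dir NW: opp run (3,4), next='.' -> no flip
Dir N: first cell '.' (not opp) -> no flip
Dir NE: first cell '.' (not opp) -> no flip
Dir W: opp run (4,4) capped by B -> flip
Dir E: first cell '.' (not opp) -> no flip
Dir SW: opp run (5,4), next='.' -> no flip
Dir S: first cell '.' (not opp) -> no flip
Dir SE: first cell '.' (not opp) -> no flip
All flips: (4,4)

Answer: ........
.....B..
....B...
..BBW...
...BBB..
..WWW...
........
........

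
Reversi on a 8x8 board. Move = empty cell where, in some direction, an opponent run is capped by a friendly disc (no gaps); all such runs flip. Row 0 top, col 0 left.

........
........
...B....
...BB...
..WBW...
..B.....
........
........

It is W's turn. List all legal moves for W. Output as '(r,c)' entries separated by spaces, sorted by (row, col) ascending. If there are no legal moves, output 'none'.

Answer: (2,2) (2,4) (6,2)

Derivation:
(1,2): no bracket -> illegal
(1,3): no bracket -> illegal
(1,4): no bracket -> illegal
(2,2): flips 1 -> legal
(2,4): flips 2 -> legal
(2,5): no bracket -> illegal
(3,2): no bracket -> illegal
(3,5): no bracket -> illegal
(4,1): no bracket -> illegal
(4,5): no bracket -> illegal
(5,1): no bracket -> illegal
(5,3): no bracket -> illegal
(5,4): no bracket -> illegal
(6,1): no bracket -> illegal
(6,2): flips 1 -> legal
(6,3): no bracket -> illegal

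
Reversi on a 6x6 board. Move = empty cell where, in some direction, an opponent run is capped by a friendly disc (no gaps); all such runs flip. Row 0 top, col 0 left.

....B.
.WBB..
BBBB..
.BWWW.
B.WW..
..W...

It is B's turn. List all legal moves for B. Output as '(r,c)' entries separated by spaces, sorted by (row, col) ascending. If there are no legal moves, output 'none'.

Answer: (0,0) (0,1) (0,2) (1,0) (3,5) (4,1) (4,4) (4,5) (5,3) (5,4)

Derivation:
(0,0): flips 1 -> legal
(0,1): flips 1 -> legal
(0,2): flips 1 -> legal
(1,0): flips 1 -> legal
(2,4): no bracket -> illegal
(2,5): no bracket -> illegal
(3,5): flips 3 -> legal
(4,1): flips 1 -> legal
(4,4): flips 1 -> legal
(4,5): flips 1 -> legal
(5,1): no bracket -> illegal
(5,3): flips 3 -> legal
(5,4): flips 2 -> legal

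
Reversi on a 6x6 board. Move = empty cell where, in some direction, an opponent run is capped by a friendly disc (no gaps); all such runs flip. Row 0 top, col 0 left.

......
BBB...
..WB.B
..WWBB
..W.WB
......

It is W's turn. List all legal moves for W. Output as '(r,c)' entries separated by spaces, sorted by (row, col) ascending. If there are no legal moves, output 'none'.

Answer: (0,0) (0,2) (1,3) (1,4) (2,4)

Derivation:
(0,0): flips 1 -> legal
(0,1): no bracket -> illegal
(0,2): flips 1 -> legal
(0,3): no bracket -> illegal
(1,3): flips 1 -> legal
(1,4): flips 1 -> legal
(1,5): no bracket -> illegal
(2,0): no bracket -> illegal
(2,1): no bracket -> illegal
(2,4): flips 2 -> legal
(4,3): no bracket -> illegal
(5,4): no bracket -> illegal
(5,5): no bracket -> illegal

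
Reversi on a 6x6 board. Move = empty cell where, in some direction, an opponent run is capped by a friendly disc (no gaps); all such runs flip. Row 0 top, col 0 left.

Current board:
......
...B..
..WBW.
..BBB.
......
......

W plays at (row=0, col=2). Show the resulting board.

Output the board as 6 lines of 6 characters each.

Answer: ..W...
...W..
..WBW.
..BBB.
......
......

Derivation:
Place W at (0,2); scan 8 dirs for brackets.
Dir NW: edge -> no flip
Dir N: edge -> no flip
Dir NE: edge -> no flip
Dir W: first cell '.' (not opp) -> no flip
Dir E: first cell '.' (not opp) -> no flip
Dir SW: first cell '.' (not opp) -> no flip
Dir S: first cell '.' (not opp) -> no flip
Dir SE: opp run (1,3) capped by W -> flip
All flips: (1,3)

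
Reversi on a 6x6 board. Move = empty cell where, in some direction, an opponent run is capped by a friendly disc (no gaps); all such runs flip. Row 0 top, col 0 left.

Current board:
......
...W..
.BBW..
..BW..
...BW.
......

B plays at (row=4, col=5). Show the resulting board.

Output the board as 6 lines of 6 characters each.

Place B at (4,5); scan 8 dirs for brackets.
Dir NW: first cell '.' (not opp) -> no flip
Dir N: first cell '.' (not opp) -> no flip
Dir NE: edge -> no flip
Dir W: opp run (4,4) capped by B -> flip
Dir E: edge -> no flip
Dir SW: first cell '.' (not opp) -> no flip
Dir S: first cell '.' (not opp) -> no flip
Dir SE: edge -> no flip
All flips: (4,4)

Answer: ......
...W..
.BBW..
..BW..
...BBB
......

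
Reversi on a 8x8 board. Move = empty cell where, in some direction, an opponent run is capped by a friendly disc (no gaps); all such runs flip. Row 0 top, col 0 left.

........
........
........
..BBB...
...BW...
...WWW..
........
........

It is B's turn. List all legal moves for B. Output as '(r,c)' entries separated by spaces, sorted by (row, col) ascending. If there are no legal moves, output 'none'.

(3,5): no bracket -> illegal
(4,2): no bracket -> illegal
(4,5): flips 1 -> legal
(4,6): no bracket -> illegal
(5,2): no bracket -> illegal
(5,6): no bracket -> illegal
(6,2): no bracket -> illegal
(6,3): flips 1 -> legal
(6,4): flips 2 -> legal
(6,5): flips 1 -> legal
(6,6): flips 2 -> legal

Answer: (4,5) (6,3) (6,4) (6,5) (6,6)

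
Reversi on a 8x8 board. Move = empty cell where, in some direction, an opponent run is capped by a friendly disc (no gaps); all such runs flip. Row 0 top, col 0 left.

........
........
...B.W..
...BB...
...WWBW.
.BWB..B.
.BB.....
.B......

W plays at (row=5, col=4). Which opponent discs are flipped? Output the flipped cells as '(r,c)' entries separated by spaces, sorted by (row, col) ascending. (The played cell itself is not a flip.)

Dir NW: first cell 'W' (not opp) -> no flip
Dir N: first cell 'W' (not opp) -> no flip
Dir NE: opp run (4,5), next='.' -> no flip
Dir W: opp run (5,3) capped by W -> flip
Dir E: first cell '.' (not opp) -> no flip
Dir SW: first cell '.' (not opp) -> no flip
Dir S: first cell '.' (not opp) -> no flip
Dir SE: first cell '.' (not opp) -> no flip

Answer: (5,3)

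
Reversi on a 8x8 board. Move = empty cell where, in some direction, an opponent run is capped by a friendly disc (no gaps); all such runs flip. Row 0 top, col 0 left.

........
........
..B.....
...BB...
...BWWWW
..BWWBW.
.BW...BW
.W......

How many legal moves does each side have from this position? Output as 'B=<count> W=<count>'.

Answer: B=8 W=11

Derivation:
-- B to move --
(3,5): flips 1 -> legal
(3,6): flips 2 -> legal
(3,7): flips 1 -> legal
(4,2): no bracket -> illegal
(5,1): no bracket -> illegal
(5,7): flips 1 -> legal
(6,0): no bracket -> illegal
(6,3): flips 2 -> legal
(6,4): flips 2 -> legal
(6,5): flips 1 -> legal
(7,0): no bracket -> illegal
(7,2): flips 1 -> legal
(7,3): no bracket -> illegal
(7,6): no bracket -> illegal
(7,7): no bracket -> illegal
B mobility = 8
-- W to move --
(1,1): flips 2 -> legal
(1,2): no bracket -> illegal
(1,3): no bracket -> illegal
(2,1): no bracket -> illegal
(2,3): flips 3 -> legal
(2,4): flips 1 -> legal
(2,5): no bracket -> illegal
(3,1): no bracket -> illegal
(3,2): flips 1 -> legal
(3,5): no bracket -> illegal
(4,1): no bracket -> illegal
(4,2): flips 2 -> legal
(5,0): no bracket -> illegal
(5,1): flips 2 -> legal
(5,7): no bracket -> illegal
(6,0): flips 1 -> legal
(6,3): no bracket -> illegal
(6,4): flips 1 -> legal
(6,5): flips 2 -> legal
(7,0): no bracket -> illegal
(7,2): no bracket -> illegal
(7,5): no bracket -> illegal
(7,6): flips 1 -> legal
(7,7): flips 2 -> legal
W mobility = 11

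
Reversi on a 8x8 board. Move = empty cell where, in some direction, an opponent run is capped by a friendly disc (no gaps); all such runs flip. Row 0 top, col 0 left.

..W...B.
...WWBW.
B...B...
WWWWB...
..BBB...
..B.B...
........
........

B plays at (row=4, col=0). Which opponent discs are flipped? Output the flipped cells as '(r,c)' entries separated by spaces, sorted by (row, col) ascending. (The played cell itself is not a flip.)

Answer: (3,0)

Derivation:
Dir NW: edge -> no flip
Dir N: opp run (3,0) capped by B -> flip
Dir NE: opp run (3,1), next='.' -> no flip
Dir W: edge -> no flip
Dir E: first cell '.' (not opp) -> no flip
Dir SW: edge -> no flip
Dir S: first cell '.' (not opp) -> no flip
Dir SE: first cell '.' (not opp) -> no flip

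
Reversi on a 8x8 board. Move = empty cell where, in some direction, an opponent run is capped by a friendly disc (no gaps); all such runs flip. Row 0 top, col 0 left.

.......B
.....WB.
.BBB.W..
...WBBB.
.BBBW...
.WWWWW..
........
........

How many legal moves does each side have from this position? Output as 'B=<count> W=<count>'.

Answer: B=12 W=12

Derivation:
-- B to move --
(0,4): no bracket -> illegal
(0,5): flips 2 -> legal
(0,6): no bracket -> illegal
(1,4): flips 2 -> legal
(2,4): flips 1 -> legal
(2,6): no bracket -> illegal
(3,2): flips 1 -> legal
(4,0): no bracket -> illegal
(4,5): flips 1 -> legal
(4,6): no bracket -> illegal
(5,0): no bracket -> illegal
(5,6): no bracket -> illegal
(6,0): flips 1 -> legal
(6,1): flips 2 -> legal
(6,2): flips 3 -> legal
(6,3): flips 2 -> legal
(6,4): flips 3 -> legal
(6,5): flips 1 -> legal
(6,6): flips 3 -> legal
B mobility = 12
-- W to move --
(0,5): no bracket -> illegal
(0,6): no bracket -> illegal
(1,0): no bracket -> illegal
(1,1): flips 1 -> legal
(1,2): no bracket -> illegal
(1,3): flips 1 -> legal
(1,4): no bracket -> illegal
(1,7): flips 1 -> legal
(2,0): no bracket -> illegal
(2,4): flips 1 -> legal
(2,6): flips 1 -> legal
(2,7): no bracket -> illegal
(3,0): flips 1 -> legal
(3,1): flips 2 -> legal
(3,2): flips 2 -> legal
(3,7): flips 3 -> legal
(4,0): flips 3 -> legal
(4,5): flips 1 -> legal
(4,6): no bracket -> illegal
(4,7): flips 1 -> legal
(5,0): no bracket -> illegal
W mobility = 12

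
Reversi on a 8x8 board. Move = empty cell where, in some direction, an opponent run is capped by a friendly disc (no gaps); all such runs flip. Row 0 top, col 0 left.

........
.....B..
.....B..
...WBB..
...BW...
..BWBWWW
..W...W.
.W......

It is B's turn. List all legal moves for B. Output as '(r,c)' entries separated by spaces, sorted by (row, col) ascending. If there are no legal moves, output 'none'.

(2,2): no bracket -> illegal
(2,3): flips 1 -> legal
(2,4): no bracket -> illegal
(3,2): flips 1 -> legal
(4,2): no bracket -> illegal
(4,5): flips 1 -> legal
(4,6): no bracket -> illegal
(4,7): no bracket -> illegal
(5,1): no bracket -> illegal
(6,0): no bracket -> illegal
(6,1): no bracket -> illegal
(6,3): flips 1 -> legal
(6,4): no bracket -> illegal
(6,5): no bracket -> illegal
(6,7): no bracket -> illegal
(7,0): no bracket -> illegal
(7,2): flips 1 -> legal
(7,3): no bracket -> illegal
(7,5): no bracket -> illegal
(7,6): no bracket -> illegal
(7,7): no bracket -> illegal

Answer: (2,3) (3,2) (4,5) (6,3) (7,2)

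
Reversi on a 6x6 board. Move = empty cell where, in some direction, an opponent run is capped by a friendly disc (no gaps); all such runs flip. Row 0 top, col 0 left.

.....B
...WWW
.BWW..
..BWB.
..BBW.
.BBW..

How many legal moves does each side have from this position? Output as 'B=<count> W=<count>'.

Answer: B=6 W=7

Derivation:
-- B to move --
(0,2): no bracket -> illegal
(0,3): flips 3 -> legal
(0,4): no bracket -> illegal
(1,1): no bracket -> illegal
(1,2): flips 2 -> legal
(2,4): flips 3 -> legal
(2,5): flips 1 -> legal
(3,1): no bracket -> illegal
(3,5): no bracket -> illegal
(4,5): flips 1 -> legal
(5,4): flips 2 -> legal
(5,5): no bracket -> illegal
B mobility = 6
-- W to move --
(0,4): no bracket -> illegal
(1,0): no bracket -> illegal
(1,1): no bracket -> illegal
(1,2): no bracket -> illegal
(2,0): flips 1 -> legal
(2,4): flips 1 -> legal
(2,5): no bracket -> illegal
(3,0): no bracket -> illegal
(3,1): flips 2 -> legal
(3,5): flips 1 -> legal
(4,0): no bracket -> illegal
(4,1): flips 3 -> legal
(4,5): flips 1 -> legal
(5,0): flips 2 -> legal
(5,4): no bracket -> illegal
W mobility = 7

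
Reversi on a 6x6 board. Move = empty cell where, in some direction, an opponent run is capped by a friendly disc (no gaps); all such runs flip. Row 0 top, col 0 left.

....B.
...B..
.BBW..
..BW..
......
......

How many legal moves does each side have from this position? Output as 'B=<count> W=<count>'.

-- B to move --
(1,2): no bracket -> illegal
(1,4): flips 1 -> legal
(2,4): flips 1 -> legal
(3,4): flips 1 -> legal
(4,2): no bracket -> illegal
(4,3): flips 2 -> legal
(4,4): flips 1 -> legal
B mobility = 5
-- W to move --
(0,2): no bracket -> illegal
(0,3): flips 1 -> legal
(0,5): no bracket -> illegal
(1,0): no bracket -> illegal
(1,1): flips 1 -> legal
(1,2): no bracket -> illegal
(1,4): no bracket -> illegal
(1,5): no bracket -> illegal
(2,0): flips 2 -> legal
(2,4): no bracket -> illegal
(3,0): no bracket -> illegal
(3,1): flips 1 -> legal
(4,1): flips 1 -> legal
(4,2): no bracket -> illegal
(4,3): no bracket -> illegal
W mobility = 5

Answer: B=5 W=5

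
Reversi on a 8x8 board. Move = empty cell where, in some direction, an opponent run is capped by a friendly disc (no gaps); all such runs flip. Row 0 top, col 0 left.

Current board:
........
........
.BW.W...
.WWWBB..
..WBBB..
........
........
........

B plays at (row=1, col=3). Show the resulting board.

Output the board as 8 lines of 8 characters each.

Place B at (1,3); scan 8 dirs for brackets.
Dir NW: first cell '.' (not opp) -> no flip
Dir N: first cell '.' (not opp) -> no flip
Dir NE: first cell '.' (not opp) -> no flip
Dir W: first cell '.' (not opp) -> no flip
Dir E: first cell '.' (not opp) -> no flip
Dir SW: opp run (2,2) (3,1), next='.' -> no flip
Dir S: first cell '.' (not opp) -> no flip
Dir SE: opp run (2,4) capped by B -> flip
All flips: (2,4)

Answer: ........
...B....
.BW.B...
.WWWBB..
..WBBB..
........
........
........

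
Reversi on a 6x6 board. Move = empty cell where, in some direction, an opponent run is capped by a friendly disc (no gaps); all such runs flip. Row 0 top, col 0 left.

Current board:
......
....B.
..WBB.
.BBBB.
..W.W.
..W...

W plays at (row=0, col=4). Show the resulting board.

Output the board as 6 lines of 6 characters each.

Answer: ....W.
....W.
..WBW.
.BBBW.
..W.W.
..W...

Derivation:
Place W at (0,4); scan 8 dirs for brackets.
Dir NW: edge -> no flip
Dir N: edge -> no flip
Dir NE: edge -> no flip
Dir W: first cell '.' (not opp) -> no flip
Dir E: first cell '.' (not opp) -> no flip
Dir SW: first cell '.' (not opp) -> no flip
Dir S: opp run (1,4) (2,4) (3,4) capped by W -> flip
Dir SE: first cell '.' (not opp) -> no flip
All flips: (1,4) (2,4) (3,4)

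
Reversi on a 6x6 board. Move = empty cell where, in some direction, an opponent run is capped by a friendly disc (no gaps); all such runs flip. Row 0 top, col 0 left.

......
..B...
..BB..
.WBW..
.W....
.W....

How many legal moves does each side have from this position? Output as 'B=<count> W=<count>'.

-- B to move --
(2,0): no bracket -> illegal
(2,1): no bracket -> illegal
(2,4): no bracket -> illegal
(3,0): flips 1 -> legal
(3,4): flips 1 -> legal
(4,0): flips 1 -> legal
(4,2): no bracket -> illegal
(4,3): flips 1 -> legal
(4,4): flips 1 -> legal
(5,0): flips 1 -> legal
(5,2): no bracket -> illegal
B mobility = 6
-- W to move --
(0,1): no bracket -> illegal
(0,2): no bracket -> illegal
(0,3): no bracket -> illegal
(1,1): flips 1 -> legal
(1,3): flips 2 -> legal
(1,4): flips 2 -> legal
(2,1): no bracket -> illegal
(2,4): no bracket -> illegal
(3,4): no bracket -> illegal
(4,2): no bracket -> illegal
(4,3): no bracket -> illegal
W mobility = 3

Answer: B=6 W=3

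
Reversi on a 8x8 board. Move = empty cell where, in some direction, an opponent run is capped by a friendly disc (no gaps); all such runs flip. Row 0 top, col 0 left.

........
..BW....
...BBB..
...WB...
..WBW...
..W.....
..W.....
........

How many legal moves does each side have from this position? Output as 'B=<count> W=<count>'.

-- B to move --
(0,2): flips 1 -> legal
(0,3): flips 1 -> legal
(0,4): no bracket -> illegal
(1,4): flips 1 -> legal
(2,2): no bracket -> illegal
(3,1): no bracket -> illegal
(3,2): flips 1 -> legal
(3,5): no bracket -> illegal
(4,1): flips 1 -> legal
(4,5): flips 1 -> legal
(5,1): flips 2 -> legal
(5,3): no bracket -> illegal
(5,4): flips 1 -> legal
(5,5): no bracket -> illegal
(6,1): flips 1 -> legal
(6,3): no bracket -> illegal
(7,1): no bracket -> illegal
(7,2): no bracket -> illegal
(7,3): no bracket -> illegal
B mobility = 9
-- W to move --
(0,1): no bracket -> illegal
(0,2): no bracket -> illegal
(0,3): no bracket -> illegal
(1,1): flips 1 -> legal
(1,4): flips 2 -> legal
(1,5): flips 1 -> legal
(1,6): flips 3 -> legal
(2,1): no bracket -> illegal
(2,2): no bracket -> illegal
(2,6): no bracket -> illegal
(3,2): no bracket -> illegal
(3,5): flips 2 -> legal
(3,6): no bracket -> illegal
(4,5): no bracket -> illegal
(5,3): flips 1 -> legal
(5,4): no bracket -> illegal
W mobility = 6

Answer: B=9 W=6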